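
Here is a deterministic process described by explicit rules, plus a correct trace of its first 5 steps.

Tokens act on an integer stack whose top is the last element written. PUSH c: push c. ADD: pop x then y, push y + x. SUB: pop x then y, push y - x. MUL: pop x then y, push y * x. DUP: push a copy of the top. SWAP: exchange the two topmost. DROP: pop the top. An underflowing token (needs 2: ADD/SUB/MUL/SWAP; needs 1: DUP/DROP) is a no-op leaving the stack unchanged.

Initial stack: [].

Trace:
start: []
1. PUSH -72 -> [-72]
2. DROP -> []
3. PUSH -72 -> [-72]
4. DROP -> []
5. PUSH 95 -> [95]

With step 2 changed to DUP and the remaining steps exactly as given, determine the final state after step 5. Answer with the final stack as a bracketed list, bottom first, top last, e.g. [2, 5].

[-72, -72, 95]

(re-executing from step 2 with the substitution; state before step 2: [-72])
2. DUP -> [-72, -72]
3. PUSH -72 -> [-72, -72, -72]
4. DROP -> [-72, -72]
5. PUSH 95 -> [-72, -72, 95]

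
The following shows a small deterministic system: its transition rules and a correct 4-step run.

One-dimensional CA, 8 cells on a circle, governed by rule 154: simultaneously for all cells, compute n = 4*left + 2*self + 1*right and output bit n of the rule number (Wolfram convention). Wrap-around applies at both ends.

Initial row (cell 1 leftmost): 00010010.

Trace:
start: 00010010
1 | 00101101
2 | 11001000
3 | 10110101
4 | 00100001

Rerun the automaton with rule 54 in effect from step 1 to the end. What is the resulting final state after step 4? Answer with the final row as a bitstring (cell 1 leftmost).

11110011

(re-executing steps 1..4 under rule 54; state before step 1: 00010010)
1 | 00111111
2 | 11000000
3 | 00100001
4 | 11110011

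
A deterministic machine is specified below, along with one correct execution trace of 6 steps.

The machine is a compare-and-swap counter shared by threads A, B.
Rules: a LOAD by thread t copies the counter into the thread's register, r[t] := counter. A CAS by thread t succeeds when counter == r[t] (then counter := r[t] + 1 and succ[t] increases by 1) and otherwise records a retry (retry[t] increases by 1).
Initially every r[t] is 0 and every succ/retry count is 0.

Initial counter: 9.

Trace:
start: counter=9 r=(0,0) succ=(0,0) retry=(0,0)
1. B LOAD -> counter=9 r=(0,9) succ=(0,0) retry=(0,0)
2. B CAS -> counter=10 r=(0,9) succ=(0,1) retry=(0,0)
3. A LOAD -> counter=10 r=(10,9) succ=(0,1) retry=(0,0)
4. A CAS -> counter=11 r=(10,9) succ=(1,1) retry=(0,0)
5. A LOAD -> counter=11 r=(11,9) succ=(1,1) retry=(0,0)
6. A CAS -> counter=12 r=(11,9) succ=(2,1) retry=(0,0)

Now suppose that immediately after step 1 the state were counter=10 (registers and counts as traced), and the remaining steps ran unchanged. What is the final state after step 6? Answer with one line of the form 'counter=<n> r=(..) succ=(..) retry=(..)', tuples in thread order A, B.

counter=12 r=(11,9) succ=(2,0) retry=(0,1)

state after step 1 := counter=10 r=(0,9) succ=(0,0) retry=(0,0)
2. B CAS -> counter=10 r=(0,9) succ=(0,0) retry=(0,1)
3. A LOAD -> counter=10 r=(10,9) succ=(0,0) retry=(0,1)
4. A CAS -> counter=11 r=(10,9) succ=(1,0) retry=(0,1)
5. A LOAD -> counter=11 r=(11,9) succ=(1,0) retry=(0,1)
6. A CAS -> counter=12 r=(11,9) succ=(2,0) retry=(0,1)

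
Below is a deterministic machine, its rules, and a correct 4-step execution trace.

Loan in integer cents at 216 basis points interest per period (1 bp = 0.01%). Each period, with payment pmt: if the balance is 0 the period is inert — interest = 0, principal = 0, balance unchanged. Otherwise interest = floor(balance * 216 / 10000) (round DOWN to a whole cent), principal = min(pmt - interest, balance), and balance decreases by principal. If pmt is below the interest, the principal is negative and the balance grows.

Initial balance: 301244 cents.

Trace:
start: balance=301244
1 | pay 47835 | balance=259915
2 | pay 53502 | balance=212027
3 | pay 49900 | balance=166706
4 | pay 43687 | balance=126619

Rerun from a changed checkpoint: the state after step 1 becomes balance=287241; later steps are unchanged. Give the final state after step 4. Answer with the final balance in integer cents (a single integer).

155754

state after step 1 := balance=287241
2 | pay 53502 | balance=239943
3 | pay 49900 | balance=195225
4 | pay 43687 | balance=155754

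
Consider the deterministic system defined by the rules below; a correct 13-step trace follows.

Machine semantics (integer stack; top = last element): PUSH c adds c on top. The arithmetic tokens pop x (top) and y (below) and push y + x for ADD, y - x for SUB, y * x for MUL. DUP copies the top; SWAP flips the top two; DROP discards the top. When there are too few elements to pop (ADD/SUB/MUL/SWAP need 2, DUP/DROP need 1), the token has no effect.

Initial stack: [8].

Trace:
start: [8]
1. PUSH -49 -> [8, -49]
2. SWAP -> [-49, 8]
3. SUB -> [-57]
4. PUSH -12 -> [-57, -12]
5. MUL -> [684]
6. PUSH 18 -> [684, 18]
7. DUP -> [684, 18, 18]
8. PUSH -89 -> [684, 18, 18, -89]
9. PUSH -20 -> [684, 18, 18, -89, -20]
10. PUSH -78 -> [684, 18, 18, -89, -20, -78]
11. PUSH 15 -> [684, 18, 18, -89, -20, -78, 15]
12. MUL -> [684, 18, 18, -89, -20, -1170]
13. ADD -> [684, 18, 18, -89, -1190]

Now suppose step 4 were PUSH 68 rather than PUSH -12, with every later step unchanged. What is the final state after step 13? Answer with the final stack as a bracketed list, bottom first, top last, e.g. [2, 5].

(re-executing from step 4 with the substitution; state before step 4: [-57])
4. PUSH 68 -> [-57, 68]
5. MUL -> [-3876]
6. PUSH 18 -> [-3876, 18]
7. DUP -> [-3876, 18, 18]
8. PUSH -89 -> [-3876, 18, 18, -89]
9. PUSH -20 -> [-3876, 18, 18, -89, -20]
10. PUSH -78 -> [-3876, 18, 18, -89, -20, -78]
11. PUSH 15 -> [-3876, 18, 18, -89, -20, -78, 15]
12. MUL -> [-3876, 18, 18, -89, -20, -1170]
13. ADD -> [-3876, 18, 18, -89, -1190]

[-3876, 18, 18, -89, -1190]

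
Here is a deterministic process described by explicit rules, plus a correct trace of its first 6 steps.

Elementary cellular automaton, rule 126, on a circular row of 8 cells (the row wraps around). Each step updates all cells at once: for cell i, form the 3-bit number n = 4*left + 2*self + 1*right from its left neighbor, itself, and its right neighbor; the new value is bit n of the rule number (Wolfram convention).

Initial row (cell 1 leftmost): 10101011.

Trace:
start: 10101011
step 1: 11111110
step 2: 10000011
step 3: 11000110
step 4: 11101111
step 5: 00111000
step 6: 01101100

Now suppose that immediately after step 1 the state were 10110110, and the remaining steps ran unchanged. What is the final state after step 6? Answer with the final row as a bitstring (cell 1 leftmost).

state after step 1 := 10110110
step 2: 11111111
step 3: 00000000
step 4: 00000000
step 5: 00000000
step 6: 00000000

00000000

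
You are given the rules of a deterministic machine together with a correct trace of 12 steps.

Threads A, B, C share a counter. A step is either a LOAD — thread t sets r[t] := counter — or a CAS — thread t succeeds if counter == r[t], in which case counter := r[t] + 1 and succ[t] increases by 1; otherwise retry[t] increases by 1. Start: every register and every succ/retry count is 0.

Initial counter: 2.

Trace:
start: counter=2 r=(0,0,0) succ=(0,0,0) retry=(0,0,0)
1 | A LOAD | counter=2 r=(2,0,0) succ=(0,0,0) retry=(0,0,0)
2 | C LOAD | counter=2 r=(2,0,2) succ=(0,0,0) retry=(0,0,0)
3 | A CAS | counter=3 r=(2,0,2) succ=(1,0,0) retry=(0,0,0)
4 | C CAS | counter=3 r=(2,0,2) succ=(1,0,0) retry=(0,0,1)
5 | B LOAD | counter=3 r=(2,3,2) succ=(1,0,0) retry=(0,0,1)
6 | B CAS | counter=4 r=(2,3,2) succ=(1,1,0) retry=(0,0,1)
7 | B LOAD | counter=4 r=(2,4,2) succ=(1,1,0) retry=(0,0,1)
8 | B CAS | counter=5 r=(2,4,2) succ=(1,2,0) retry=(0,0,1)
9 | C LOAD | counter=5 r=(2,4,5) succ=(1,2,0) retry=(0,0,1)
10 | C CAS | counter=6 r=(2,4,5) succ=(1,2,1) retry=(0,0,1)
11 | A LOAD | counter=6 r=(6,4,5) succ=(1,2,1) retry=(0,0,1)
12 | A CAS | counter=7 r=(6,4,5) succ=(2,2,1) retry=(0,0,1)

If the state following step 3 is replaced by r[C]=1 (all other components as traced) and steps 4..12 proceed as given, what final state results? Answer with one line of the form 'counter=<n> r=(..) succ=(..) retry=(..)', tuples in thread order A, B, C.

state after step 3 := counter=3 r=(2,0,1) succ=(1,0,0) retry=(0,0,0)
4 | C CAS | counter=3 r=(2,0,1) succ=(1,0,0) retry=(0,0,1)
5 | B LOAD | counter=3 r=(2,3,1) succ=(1,0,0) retry=(0,0,1)
6 | B CAS | counter=4 r=(2,3,1) succ=(1,1,0) retry=(0,0,1)
7 | B LOAD | counter=4 r=(2,4,1) succ=(1,1,0) retry=(0,0,1)
8 | B CAS | counter=5 r=(2,4,1) succ=(1,2,0) retry=(0,0,1)
9 | C LOAD | counter=5 r=(2,4,5) succ=(1,2,0) retry=(0,0,1)
10 | C CAS | counter=6 r=(2,4,5) succ=(1,2,1) retry=(0,0,1)
11 | A LOAD | counter=6 r=(6,4,5) succ=(1,2,1) retry=(0,0,1)
12 | A CAS | counter=7 r=(6,4,5) succ=(2,2,1) retry=(0,0,1)

counter=7 r=(6,4,5) succ=(2,2,1) retry=(0,0,1)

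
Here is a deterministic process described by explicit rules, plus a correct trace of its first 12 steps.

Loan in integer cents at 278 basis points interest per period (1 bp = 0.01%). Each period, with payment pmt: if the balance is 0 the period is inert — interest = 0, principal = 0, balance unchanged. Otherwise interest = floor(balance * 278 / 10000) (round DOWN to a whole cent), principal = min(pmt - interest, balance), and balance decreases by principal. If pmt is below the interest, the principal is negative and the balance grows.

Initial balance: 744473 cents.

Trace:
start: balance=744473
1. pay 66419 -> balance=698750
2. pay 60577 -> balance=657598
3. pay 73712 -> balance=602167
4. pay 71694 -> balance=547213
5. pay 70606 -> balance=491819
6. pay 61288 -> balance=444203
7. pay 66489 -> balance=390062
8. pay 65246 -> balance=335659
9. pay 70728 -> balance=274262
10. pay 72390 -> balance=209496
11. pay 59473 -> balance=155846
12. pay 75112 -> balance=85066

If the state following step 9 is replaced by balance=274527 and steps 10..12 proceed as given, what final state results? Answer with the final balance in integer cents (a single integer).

state after step 9 := balance=274527
10. pay 72390 -> balance=209768
11. pay 59473 -> balance=156126
12. pay 75112 -> balance=85354

85354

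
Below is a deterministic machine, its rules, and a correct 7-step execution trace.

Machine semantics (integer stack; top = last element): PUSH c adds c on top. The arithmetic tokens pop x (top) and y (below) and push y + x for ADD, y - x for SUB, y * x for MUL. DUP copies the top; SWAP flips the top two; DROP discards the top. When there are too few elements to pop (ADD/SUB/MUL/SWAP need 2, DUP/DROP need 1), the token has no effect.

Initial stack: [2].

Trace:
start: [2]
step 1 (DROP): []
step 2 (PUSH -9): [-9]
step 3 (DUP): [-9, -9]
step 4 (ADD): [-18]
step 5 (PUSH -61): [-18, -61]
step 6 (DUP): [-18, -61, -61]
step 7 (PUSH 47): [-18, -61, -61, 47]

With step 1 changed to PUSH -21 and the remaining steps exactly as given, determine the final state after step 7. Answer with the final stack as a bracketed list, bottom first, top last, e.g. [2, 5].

[2, -21, -18, -61, -61, 47]

(re-executing from step 1 with the substitution; state before step 1: [2])
step 1 (PUSH -21): [2, -21]
step 2 (PUSH -9): [2, -21, -9]
step 3 (DUP): [2, -21, -9, -9]
step 4 (ADD): [2, -21, -18]
step 5 (PUSH -61): [2, -21, -18, -61]
step 6 (DUP): [2, -21, -18, -61, -61]
step 7 (PUSH 47): [2, -21, -18, -61, -61, 47]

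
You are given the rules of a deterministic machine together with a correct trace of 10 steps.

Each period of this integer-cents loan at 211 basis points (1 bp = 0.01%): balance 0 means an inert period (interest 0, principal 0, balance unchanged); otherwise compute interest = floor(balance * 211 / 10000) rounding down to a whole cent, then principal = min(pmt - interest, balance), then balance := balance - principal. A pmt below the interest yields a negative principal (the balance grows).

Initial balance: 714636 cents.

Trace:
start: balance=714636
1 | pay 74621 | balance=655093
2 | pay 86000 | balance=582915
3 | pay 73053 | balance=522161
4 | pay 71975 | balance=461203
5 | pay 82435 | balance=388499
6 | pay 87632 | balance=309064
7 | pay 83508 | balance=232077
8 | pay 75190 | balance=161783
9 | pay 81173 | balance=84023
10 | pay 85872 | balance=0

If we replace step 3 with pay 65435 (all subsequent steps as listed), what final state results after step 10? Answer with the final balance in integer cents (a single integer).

(re-executing from step 3 with the substitution; state before step 3: balance=582915)
3 | pay 65435 | balance=529779
4 | pay 71975 | balance=468982
5 | pay 82435 | balance=396442
6 | pay 87632 | balance=317174
7 | pay 83508 | balance=240358
8 | pay 75190 | balance=170239
9 | pay 81173 | balance=92658
10 | pay 85872 | balance=8741

8741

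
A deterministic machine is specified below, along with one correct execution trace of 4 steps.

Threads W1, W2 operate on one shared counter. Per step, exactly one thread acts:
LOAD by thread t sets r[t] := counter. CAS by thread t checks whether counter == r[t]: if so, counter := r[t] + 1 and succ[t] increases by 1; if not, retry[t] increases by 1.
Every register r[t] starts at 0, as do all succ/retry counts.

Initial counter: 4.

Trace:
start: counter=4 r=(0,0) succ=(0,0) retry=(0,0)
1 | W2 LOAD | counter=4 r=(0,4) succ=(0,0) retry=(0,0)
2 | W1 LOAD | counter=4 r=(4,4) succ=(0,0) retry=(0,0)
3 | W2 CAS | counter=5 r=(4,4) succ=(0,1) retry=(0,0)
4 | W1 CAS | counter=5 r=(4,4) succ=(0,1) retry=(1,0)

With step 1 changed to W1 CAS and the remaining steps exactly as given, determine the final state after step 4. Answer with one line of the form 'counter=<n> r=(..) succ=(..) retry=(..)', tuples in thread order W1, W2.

counter=5 r=(4,0) succ=(1,0) retry=(1,1)

(re-executing from step 1 with the substitution; state before step 1: counter=4 r=(0,0) succ=(0,0) retry=(0,0))
1 | W1 CAS | counter=4 r=(0,0) succ=(0,0) retry=(1,0)
2 | W1 LOAD | counter=4 r=(4,0) succ=(0,0) retry=(1,0)
3 | W2 CAS | counter=4 r=(4,0) succ=(0,0) retry=(1,1)
4 | W1 CAS | counter=5 r=(4,0) succ=(1,0) retry=(1,1)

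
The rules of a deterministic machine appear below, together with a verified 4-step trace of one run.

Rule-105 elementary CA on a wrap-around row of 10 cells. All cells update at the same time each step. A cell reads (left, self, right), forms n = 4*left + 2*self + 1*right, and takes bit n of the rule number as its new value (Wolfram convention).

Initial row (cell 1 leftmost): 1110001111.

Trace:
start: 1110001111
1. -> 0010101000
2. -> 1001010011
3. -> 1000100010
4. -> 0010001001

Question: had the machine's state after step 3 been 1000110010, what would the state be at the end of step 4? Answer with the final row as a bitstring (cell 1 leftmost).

0010110001

state after step 3 := 1000110010
4. -> 0010110001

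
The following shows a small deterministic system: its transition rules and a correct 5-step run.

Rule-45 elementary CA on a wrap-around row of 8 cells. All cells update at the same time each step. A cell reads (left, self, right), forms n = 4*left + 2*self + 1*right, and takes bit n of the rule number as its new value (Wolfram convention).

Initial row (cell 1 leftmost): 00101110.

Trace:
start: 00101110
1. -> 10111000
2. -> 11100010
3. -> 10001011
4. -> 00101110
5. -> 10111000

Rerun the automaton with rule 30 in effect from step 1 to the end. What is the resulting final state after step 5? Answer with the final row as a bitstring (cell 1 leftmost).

(re-executing steps 1..5 under rule 30; state before step 1: 00101110)
1. -> 01101001
2. -> 01001111
3. -> 01111000
4. -> 11000100
5. -> 10101111

10101111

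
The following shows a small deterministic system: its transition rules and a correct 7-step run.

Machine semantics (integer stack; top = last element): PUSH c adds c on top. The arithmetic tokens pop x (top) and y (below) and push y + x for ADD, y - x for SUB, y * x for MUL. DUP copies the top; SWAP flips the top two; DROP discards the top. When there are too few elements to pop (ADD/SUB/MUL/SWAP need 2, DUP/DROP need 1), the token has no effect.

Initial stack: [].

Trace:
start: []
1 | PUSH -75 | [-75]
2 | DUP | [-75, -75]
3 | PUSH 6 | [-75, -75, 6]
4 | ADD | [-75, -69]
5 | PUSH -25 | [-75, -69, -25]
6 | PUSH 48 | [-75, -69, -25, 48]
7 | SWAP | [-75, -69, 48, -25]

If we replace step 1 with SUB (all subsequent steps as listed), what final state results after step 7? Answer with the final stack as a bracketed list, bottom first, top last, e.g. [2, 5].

(re-executing from step 1 with the substitution; state before step 1: [])
1 | SUB | []
2 | DUP | []
3 | PUSH 6 | [6]
4 | ADD | [6]
5 | PUSH -25 | [6, -25]
6 | PUSH 48 | [6, -25, 48]
7 | SWAP | [6, 48, -25]

[6, 48, -25]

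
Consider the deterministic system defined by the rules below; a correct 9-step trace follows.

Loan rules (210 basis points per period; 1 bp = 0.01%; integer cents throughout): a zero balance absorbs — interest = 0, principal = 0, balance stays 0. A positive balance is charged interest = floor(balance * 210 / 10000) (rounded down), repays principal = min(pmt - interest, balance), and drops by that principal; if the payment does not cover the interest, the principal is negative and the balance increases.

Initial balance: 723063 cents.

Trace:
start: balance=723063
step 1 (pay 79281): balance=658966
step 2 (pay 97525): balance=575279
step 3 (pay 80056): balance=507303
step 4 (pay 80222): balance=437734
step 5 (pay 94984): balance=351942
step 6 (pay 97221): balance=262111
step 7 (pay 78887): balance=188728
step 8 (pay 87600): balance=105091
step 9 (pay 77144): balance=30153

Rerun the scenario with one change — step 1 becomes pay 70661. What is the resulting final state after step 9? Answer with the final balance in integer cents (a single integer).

40334

(re-executing from step 1 with the substitution; state before step 1: balance=723063)
step 1 (pay 70661): balance=667586
step 2 (pay 97525): balance=584080
step 3 (pay 80056): balance=516289
step 4 (pay 80222): balance=446909
step 5 (pay 94984): balance=361310
step 6 (pay 97221): balance=271676
step 7 (pay 78887): balance=198494
step 8 (pay 87600): balance=115062
step 9 (pay 77144): balance=40334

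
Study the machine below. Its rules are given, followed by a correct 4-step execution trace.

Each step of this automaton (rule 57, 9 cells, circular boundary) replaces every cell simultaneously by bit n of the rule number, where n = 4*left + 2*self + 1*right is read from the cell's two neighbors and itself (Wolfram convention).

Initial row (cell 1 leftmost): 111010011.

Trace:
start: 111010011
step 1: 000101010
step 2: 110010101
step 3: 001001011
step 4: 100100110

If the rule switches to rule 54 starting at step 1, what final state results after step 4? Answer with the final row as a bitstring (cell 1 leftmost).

(re-executing steps 1..4 under rule 54; state before step 1: 111010011)
step 1: 000111100
step 2: 001000010
step 3: 011100111
step 4: 100011000

100011000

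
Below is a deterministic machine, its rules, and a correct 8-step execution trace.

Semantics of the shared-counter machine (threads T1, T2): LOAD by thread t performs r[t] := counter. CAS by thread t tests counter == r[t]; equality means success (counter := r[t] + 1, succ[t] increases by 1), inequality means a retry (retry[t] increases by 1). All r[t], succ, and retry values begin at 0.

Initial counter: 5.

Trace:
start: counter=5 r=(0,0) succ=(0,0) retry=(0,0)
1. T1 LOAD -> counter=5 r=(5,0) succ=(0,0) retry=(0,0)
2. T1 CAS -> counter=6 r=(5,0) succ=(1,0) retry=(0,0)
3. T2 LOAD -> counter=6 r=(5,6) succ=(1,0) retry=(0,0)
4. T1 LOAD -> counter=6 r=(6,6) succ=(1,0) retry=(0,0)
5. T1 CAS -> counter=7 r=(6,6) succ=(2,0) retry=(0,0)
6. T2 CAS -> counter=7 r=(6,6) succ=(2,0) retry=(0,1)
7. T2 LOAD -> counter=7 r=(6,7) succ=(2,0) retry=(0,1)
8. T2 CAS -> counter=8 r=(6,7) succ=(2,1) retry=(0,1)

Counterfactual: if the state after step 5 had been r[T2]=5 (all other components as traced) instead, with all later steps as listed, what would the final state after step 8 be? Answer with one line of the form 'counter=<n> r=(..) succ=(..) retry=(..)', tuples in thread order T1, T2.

state after step 5 := counter=7 r=(6,5) succ=(2,0) retry=(0,0)
6. T2 CAS -> counter=7 r=(6,5) succ=(2,0) retry=(0,1)
7. T2 LOAD -> counter=7 r=(6,7) succ=(2,0) retry=(0,1)
8. T2 CAS -> counter=8 r=(6,7) succ=(2,1) retry=(0,1)

counter=8 r=(6,7) succ=(2,1) retry=(0,1)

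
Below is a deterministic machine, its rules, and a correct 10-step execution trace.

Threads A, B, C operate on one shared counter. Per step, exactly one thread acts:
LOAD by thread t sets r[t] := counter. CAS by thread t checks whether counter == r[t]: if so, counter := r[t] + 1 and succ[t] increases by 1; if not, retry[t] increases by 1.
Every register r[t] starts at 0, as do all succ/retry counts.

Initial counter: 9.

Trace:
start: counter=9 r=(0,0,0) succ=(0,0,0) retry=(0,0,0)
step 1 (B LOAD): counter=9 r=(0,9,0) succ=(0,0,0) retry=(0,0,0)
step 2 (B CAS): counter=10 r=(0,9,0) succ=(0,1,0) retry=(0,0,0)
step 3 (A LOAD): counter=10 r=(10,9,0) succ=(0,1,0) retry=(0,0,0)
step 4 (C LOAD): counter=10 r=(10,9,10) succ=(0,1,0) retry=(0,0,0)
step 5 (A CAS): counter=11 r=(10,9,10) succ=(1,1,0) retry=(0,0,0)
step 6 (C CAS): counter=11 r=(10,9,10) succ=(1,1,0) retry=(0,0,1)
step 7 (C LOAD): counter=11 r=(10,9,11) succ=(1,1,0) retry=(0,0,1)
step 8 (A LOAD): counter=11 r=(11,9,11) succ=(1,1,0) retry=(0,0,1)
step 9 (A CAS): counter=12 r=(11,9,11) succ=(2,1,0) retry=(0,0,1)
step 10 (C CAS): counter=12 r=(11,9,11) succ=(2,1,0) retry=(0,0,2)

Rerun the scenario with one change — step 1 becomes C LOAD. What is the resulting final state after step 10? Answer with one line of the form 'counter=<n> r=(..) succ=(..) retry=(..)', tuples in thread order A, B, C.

(re-executing from step 1 with the substitution; state before step 1: counter=9 r=(0,0,0) succ=(0,0,0) retry=(0,0,0))
step 1 (C LOAD): counter=9 r=(0,0,9) succ=(0,0,0) retry=(0,0,0)
step 2 (B CAS): counter=9 r=(0,0,9) succ=(0,0,0) retry=(0,1,0)
step 3 (A LOAD): counter=9 r=(9,0,9) succ=(0,0,0) retry=(0,1,0)
step 4 (C LOAD): counter=9 r=(9,0,9) succ=(0,0,0) retry=(0,1,0)
step 5 (A CAS): counter=10 r=(9,0,9) succ=(1,0,0) retry=(0,1,0)
step 6 (C CAS): counter=10 r=(9,0,9) succ=(1,0,0) retry=(0,1,1)
step 7 (C LOAD): counter=10 r=(9,0,10) succ=(1,0,0) retry=(0,1,1)
step 8 (A LOAD): counter=10 r=(10,0,10) succ=(1,0,0) retry=(0,1,1)
step 9 (A CAS): counter=11 r=(10,0,10) succ=(2,0,0) retry=(0,1,1)
step 10 (C CAS): counter=11 r=(10,0,10) succ=(2,0,0) retry=(0,1,2)

counter=11 r=(10,0,10) succ=(2,0,0) retry=(0,1,2)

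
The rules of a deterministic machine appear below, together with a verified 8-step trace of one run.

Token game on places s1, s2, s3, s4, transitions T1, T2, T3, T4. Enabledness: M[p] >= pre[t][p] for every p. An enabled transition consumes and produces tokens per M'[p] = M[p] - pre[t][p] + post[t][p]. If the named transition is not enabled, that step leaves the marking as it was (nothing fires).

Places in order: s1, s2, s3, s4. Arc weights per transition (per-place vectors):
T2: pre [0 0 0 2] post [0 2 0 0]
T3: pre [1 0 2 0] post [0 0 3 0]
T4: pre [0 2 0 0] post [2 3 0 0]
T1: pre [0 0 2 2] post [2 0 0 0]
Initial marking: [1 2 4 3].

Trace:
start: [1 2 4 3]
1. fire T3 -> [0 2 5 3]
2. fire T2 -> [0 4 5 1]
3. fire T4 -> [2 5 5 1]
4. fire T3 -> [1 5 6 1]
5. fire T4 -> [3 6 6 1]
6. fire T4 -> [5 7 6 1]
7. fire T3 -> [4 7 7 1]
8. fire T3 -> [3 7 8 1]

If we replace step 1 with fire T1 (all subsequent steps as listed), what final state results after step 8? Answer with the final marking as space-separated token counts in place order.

6 5 5 1

(re-executing from step 1 with the substitution; state before step 1: [1 2 4 3])
1. fire T1 -> [3 2 2 1]
2. fire T2 -> [3 2 2 1]
3. fire T4 -> [5 3 2 1]
4. fire T3 -> [4 3 3 1]
5. fire T4 -> [6 4 3 1]
6. fire T4 -> [8 5 3 1]
7. fire T3 -> [7 5 4 1]
8. fire T3 -> [6 5 5 1]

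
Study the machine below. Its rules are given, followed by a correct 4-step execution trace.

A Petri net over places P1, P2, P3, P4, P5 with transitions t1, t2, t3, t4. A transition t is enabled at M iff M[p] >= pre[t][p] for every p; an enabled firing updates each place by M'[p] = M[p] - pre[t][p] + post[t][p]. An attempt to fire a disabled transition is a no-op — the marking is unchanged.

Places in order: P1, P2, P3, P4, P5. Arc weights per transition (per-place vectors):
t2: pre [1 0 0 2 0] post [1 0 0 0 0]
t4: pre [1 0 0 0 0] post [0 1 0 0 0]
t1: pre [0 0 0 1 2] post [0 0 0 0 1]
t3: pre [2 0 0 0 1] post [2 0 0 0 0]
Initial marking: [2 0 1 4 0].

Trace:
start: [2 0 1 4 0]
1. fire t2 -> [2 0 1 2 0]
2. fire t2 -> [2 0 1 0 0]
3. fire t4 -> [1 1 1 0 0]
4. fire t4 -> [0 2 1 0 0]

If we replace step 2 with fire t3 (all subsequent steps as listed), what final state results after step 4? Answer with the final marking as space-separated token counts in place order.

(re-executing from step 2 with the substitution; state before step 2: [2 0 1 2 0])
2. fire t3 -> [2 0 1 2 0]
3. fire t4 -> [1 1 1 2 0]
4. fire t4 -> [0 2 1 2 0]

0 2 1 2 0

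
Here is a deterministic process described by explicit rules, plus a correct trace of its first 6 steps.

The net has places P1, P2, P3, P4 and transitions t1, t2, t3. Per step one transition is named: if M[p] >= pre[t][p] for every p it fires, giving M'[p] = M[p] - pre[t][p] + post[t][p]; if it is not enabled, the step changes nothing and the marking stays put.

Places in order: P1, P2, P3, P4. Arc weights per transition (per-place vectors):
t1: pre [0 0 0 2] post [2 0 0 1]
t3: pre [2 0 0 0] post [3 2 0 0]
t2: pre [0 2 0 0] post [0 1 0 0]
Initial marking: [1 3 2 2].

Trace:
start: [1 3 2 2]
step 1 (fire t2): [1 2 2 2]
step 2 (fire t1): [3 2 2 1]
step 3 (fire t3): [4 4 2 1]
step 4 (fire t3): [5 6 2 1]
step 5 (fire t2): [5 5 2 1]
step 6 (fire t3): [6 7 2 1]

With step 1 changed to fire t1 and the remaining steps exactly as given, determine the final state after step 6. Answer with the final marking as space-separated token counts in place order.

(re-executing from step 1 with the substitution; state before step 1: [1 3 2 2])
step 1 (fire t1): [3 3 2 1]
step 2 (fire t1): [3 3 2 1]
step 3 (fire t3): [4 5 2 1]
step 4 (fire t3): [5 7 2 1]
step 5 (fire t2): [5 6 2 1]
step 6 (fire t3): [6 8 2 1]

6 8 2 1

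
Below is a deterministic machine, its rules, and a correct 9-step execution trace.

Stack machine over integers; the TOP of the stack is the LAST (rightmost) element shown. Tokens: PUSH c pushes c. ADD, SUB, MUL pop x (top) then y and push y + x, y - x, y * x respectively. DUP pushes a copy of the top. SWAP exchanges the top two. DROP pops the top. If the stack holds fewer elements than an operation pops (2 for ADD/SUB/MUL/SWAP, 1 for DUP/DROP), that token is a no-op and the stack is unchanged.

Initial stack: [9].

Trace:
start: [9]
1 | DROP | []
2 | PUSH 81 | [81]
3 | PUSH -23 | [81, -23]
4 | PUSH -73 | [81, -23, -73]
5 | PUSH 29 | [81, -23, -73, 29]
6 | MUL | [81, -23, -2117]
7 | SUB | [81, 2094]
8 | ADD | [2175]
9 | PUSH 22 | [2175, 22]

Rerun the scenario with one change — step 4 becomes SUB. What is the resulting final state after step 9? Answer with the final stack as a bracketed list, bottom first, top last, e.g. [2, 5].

[3016, 22]

(re-executing from step 4 with the substitution; state before step 4: [81, -23])
4 | SUB | [104]
5 | PUSH 29 | [104, 29]
6 | MUL | [3016]
7 | SUB | [3016]
8 | ADD | [3016]
9 | PUSH 22 | [3016, 22]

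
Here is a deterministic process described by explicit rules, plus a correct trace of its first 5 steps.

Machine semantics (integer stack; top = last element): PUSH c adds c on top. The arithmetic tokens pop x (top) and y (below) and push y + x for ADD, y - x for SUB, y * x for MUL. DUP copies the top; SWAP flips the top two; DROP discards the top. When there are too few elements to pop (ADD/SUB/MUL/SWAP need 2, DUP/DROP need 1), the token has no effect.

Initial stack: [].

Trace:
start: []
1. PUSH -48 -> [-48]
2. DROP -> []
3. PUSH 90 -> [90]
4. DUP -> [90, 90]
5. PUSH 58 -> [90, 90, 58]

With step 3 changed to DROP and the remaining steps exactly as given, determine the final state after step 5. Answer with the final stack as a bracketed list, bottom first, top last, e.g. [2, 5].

[58]

(re-executing from step 3 with the substitution; state before step 3: [])
3. DROP -> []
4. DUP -> []
5. PUSH 58 -> [58]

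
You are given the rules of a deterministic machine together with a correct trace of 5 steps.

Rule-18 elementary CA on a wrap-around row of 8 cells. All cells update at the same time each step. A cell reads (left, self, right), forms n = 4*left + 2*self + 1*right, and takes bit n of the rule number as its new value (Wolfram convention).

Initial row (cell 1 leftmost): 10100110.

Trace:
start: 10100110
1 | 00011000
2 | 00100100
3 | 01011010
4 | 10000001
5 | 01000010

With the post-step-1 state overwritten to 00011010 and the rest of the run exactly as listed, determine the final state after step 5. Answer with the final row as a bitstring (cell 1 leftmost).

00010010

state after step 1 := 00011010
2 | 00100001
3 | 11010010
4 | 00001100
5 | 00010010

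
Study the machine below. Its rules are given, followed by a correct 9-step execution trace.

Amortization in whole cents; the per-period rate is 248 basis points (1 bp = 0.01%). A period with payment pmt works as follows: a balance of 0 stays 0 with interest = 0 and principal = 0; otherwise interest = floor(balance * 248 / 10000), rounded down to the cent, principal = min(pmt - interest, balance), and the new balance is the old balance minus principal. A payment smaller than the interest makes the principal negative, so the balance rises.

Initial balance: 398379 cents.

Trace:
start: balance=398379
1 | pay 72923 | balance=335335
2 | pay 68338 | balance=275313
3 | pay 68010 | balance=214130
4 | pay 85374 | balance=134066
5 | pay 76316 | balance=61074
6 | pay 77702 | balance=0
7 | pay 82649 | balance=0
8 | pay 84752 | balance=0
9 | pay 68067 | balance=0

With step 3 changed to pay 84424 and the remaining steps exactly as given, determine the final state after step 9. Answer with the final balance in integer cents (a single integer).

0

(re-executing from step 3 with the substitution; state before step 3: balance=275313)
3 | pay 84424 | balance=197716
4 | pay 85374 | balance=117245
5 | pay 76316 | balance=43836
6 | pay 77702 | balance=0
7 | pay 82649 | balance=0
8 | pay 84752 | balance=0
9 | pay 68067 | balance=0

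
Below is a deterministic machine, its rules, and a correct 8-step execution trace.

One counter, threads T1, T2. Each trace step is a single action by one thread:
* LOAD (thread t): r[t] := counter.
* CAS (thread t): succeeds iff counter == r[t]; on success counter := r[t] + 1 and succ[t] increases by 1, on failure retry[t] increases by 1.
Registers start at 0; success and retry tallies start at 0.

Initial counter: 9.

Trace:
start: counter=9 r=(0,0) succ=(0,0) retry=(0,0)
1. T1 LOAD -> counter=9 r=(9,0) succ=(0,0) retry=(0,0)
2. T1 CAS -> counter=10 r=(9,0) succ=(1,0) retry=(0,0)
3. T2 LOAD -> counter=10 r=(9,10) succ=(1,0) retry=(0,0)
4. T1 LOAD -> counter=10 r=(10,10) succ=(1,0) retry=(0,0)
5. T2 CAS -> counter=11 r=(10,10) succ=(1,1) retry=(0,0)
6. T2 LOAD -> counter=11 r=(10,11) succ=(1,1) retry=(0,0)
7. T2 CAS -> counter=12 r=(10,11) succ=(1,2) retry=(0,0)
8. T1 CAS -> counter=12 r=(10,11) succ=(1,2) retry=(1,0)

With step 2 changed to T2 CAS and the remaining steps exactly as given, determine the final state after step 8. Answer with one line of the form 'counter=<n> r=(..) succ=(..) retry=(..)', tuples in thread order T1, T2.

(re-executing from step 2 with the substitution; state before step 2: counter=9 r=(9,0) succ=(0,0) retry=(0,0))
2. T2 CAS -> counter=9 r=(9,0) succ=(0,0) retry=(0,1)
3. T2 LOAD -> counter=9 r=(9,9) succ=(0,0) retry=(0,1)
4. T1 LOAD -> counter=9 r=(9,9) succ=(0,0) retry=(0,1)
5. T2 CAS -> counter=10 r=(9,9) succ=(0,1) retry=(0,1)
6. T2 LOAD -> counter=10 r=(9,10) succ=(0,1) retry=(0,1)
7. T2 CAS -> counter=11 r=(9,10) succ=(0,2) retry=(0,1)
8. T1 CAS -> counter=11 r=(9,10) succ=(0,2) retry=(1,1)

counter=11 r=(9,10) succ=(0,2) retry=(1,1)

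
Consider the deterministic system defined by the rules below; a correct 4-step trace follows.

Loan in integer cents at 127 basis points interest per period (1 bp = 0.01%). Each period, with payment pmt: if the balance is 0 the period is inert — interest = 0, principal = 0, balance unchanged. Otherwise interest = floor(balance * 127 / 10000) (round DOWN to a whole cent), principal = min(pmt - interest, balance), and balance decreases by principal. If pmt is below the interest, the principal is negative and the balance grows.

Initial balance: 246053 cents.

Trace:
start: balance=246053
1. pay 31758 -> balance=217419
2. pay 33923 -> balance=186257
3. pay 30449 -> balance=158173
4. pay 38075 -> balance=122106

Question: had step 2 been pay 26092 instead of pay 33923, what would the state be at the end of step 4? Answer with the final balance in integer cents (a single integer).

(re-executing from step 2 with the substitution; state before step 2: balance=217419)
2. pay 26092 -> balance=194088
3. pay 30449 -> balance=166103
4. pay 38075 -> balance=130137

130137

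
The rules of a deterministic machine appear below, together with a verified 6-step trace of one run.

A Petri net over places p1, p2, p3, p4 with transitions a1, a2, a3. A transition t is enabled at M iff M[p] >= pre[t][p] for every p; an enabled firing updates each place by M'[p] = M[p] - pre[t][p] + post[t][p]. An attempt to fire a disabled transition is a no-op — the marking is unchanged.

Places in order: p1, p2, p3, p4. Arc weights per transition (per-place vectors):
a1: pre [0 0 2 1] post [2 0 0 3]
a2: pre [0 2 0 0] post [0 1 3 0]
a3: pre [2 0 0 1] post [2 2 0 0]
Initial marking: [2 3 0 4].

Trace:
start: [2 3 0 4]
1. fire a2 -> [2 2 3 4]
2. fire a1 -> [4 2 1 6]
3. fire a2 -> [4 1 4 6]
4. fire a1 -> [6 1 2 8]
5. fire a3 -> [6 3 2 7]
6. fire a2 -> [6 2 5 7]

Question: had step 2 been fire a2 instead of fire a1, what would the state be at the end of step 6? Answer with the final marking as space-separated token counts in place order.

4 2 7 5

(re-executing from step 2 with the substitution; state before step 2: [2 2 3 4])
2. fire a2 -> [2 1 6 4]
3. fire a2 -> [2 1 6 4]
4. fire a1 -> [4 1 4 6]
5. fire a3 -> [4 3 4 5]
6. fire a2 -> [4 2 7 5]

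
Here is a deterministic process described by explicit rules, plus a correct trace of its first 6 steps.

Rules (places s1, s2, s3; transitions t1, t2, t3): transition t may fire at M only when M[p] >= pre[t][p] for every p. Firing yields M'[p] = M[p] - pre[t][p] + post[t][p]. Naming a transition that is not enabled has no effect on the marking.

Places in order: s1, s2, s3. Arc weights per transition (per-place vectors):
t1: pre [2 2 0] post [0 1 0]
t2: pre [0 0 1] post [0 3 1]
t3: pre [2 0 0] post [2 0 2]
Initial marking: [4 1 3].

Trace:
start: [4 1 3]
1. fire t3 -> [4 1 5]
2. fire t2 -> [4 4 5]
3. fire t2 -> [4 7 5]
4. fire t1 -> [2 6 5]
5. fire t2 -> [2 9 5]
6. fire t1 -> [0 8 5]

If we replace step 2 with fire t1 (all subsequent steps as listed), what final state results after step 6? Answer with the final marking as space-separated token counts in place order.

0 5 5

(re-executing from step 2 with the substitution; state before step 2: [4 1 5])
2. fire t1 -> [4 1 5]
3. fire t2 -> [4 4 5]
4. fire t1 -> [2 3 5]
5. fire t2 -> [2 6 5]
6. fire t1 -> [0 5 5]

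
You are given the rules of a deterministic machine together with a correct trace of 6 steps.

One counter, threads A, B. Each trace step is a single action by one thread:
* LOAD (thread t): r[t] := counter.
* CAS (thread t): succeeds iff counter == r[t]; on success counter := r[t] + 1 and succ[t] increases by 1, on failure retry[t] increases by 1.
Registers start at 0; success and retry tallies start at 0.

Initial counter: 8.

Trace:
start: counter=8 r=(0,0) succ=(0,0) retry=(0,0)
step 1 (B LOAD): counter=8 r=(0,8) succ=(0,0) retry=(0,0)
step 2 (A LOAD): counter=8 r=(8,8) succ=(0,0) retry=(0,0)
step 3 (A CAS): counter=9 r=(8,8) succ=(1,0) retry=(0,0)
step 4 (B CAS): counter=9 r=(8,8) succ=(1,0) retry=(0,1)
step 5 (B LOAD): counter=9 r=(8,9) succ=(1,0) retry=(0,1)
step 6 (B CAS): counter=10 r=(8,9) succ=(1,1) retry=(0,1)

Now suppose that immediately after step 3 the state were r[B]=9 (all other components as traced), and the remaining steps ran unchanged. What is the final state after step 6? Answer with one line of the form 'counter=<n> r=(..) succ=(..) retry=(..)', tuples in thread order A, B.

state after step 3 := counter=9 r=(8,9) succ=(1,0) retry=(0,0)
step 4 (B CAS): counter=10 r=(8,9) succ=(1,1) retry=(0,0)
step 5 (B LOAD): counter=10 r=(8,10) succ=(1,1) retry=(0,0)
step 6 (B CAS): counter=11 r=(8,10) succ=(1,2) retry=(0,0)

counter=11 r=(8,10) succ=(1,2) retry=(0,0)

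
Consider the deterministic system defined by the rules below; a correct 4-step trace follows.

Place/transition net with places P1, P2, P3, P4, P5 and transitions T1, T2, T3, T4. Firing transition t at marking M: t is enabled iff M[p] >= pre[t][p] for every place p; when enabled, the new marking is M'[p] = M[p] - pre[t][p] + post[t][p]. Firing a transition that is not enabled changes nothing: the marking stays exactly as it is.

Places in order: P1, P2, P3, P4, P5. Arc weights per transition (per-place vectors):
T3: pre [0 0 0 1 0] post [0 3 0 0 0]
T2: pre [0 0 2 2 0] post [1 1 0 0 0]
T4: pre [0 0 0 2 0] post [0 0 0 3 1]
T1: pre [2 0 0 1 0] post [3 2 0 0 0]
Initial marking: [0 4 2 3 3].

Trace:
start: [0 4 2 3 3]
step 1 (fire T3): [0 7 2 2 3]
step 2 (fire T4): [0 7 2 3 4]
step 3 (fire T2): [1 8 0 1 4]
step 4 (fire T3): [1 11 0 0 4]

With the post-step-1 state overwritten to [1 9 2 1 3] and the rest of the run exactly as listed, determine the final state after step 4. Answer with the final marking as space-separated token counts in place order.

1 12 2 0 3

state after step 1 := [1 9 2 1 3]
step 2 (fire T4): [1 9 2 1 3]
step 3 (fire T2): [1 9 2 1 3]
step 4 (fire T3): [1 12 2 0 3]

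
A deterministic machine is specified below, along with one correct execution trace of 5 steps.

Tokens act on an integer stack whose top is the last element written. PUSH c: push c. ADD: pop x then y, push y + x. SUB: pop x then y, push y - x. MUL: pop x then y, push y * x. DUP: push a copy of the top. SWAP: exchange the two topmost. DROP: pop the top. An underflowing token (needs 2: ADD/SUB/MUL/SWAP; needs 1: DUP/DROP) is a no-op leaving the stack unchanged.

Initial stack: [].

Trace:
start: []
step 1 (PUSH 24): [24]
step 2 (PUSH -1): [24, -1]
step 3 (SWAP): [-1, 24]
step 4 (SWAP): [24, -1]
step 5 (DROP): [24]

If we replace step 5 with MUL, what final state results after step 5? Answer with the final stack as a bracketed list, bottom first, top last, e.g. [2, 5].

[-24]

(re-executing from step 5 with the substitution; state before step 5: [24, -1])
step 5 (MUL): [-24]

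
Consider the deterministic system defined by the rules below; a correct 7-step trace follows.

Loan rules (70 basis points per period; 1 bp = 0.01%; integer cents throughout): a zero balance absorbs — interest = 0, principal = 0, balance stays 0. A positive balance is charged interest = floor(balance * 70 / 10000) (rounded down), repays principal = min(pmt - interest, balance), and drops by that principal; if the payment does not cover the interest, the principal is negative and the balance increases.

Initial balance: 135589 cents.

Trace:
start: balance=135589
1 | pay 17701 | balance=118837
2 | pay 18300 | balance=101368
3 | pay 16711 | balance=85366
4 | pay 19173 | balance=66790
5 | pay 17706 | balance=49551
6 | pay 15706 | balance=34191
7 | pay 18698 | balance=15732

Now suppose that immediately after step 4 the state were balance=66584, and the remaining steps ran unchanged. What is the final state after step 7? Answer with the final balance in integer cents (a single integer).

state after step 4 := balance=66584
5 | pay 17706 | balance=49344
6 | pay 15706 | balance=33983
7 | pay 18698 | balance=15522

15522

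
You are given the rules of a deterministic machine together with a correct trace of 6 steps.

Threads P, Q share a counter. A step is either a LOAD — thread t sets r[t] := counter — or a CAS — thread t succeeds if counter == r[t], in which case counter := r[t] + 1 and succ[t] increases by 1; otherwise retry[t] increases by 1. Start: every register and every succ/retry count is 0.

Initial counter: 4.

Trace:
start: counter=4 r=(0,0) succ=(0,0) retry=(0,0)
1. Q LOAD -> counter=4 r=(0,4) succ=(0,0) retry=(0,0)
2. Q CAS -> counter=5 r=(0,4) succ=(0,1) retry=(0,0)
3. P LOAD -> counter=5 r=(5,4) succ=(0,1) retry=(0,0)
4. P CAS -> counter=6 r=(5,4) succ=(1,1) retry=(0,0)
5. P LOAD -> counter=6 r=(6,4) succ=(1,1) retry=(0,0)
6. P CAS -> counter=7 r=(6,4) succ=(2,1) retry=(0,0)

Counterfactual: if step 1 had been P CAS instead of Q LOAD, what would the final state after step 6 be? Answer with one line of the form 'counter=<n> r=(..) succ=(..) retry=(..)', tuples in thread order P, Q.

(re-executing from step 1 with the substitution; state before step 1: counter=4 r=(0,0) succ=(0,0) retry=(0,0))
1. P CAS -> counter=4 r=(0,0) succ=(0,0) retry=(1,0)
2. Q CAS -> counter=4 r=(0,0) succ=(0,0) retry=(1,1)
3. P LOAD -> counter=4 r=(4,0) succ=(0,0) retry=(1,1)
4. P CAS -> counter=5 r=(4,0) succ=(1,0) retry=(1,1)
5. P LOAD -> counter=5 r=(5,0) succ=(1,0) retry=(1,1)
6. P CAS -> counter=6 r=(5,0) succ=(2,0) retry=(1,1)

counter=6 r=(5,0) succ=(2,0) retry=(1,1)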